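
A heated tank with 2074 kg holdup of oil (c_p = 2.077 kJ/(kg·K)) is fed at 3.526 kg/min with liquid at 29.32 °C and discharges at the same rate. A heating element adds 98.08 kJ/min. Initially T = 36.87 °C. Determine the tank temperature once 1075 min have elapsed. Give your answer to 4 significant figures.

41.77 °C

Unsteady energy balance on the tank contents: M c_p dT/dt = ṁ c_p (T_in − T) + 98.08.
τ = M/ṁ = 588.202 min; T_ss = T_in + Q̇/(ṁ c_p) = 29.32 + 98.08/(3.526·2.077) = 42.7125 °C.
Solution: T(t) = T_ss + (T₀ − T_ss) e^(−t/τ).
T(1075) = 42.7125 + (-5.84250)·e^(−1075/588.202) = 42.7125 + (-5.84250)·0.160798 = 41.7730 °C.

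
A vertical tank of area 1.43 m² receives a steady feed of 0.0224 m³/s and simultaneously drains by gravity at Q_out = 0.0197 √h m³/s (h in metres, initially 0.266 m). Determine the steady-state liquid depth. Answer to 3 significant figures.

1.29 m

Volume balance on the tank: A dh/dt = Q_in − 0.0197 √h. At steady state dh/dt = 0:
Q_in = 0.0197 √h_ss ⇒ √h_ss = 0.0224/0.0197 = 1.1371.
h_ss = 1.1371² = 1.2929 m. (Since h₀ = 0.266 m < h_ss, the level will rise toward this value.)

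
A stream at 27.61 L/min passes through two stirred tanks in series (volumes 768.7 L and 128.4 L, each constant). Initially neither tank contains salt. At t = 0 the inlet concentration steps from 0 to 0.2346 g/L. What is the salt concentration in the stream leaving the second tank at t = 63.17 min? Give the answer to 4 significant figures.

Time constants: τᵢ = Vᵢ/Q for each well-mixed tank.
τ₁ = 768.7/27.61 = 27.8414 min; τ₂ = 128.4/27.61 = 4.65049 min.
Tank 1: C₁ = C_in(1 − e^(−t/τ₁)). Tank 2 (τ₁ ≠ τ₂): C₂ = C_in[1 − (τ₁ e^(−t/τ₁) − τ₂ e^(−t/τ₂))/(τ₁ − τ₂)].
At t = 63.17: e^(−t/τ₁) = 0.103423, e^(−t/τ₂) = 1.26111e-06.
C₂ = 0.2346·[1 − (27.8414·0.103423 − 4.65049·1.26111e-06)/(23.1909)] = 0.2346·0.875838 = 0.205471 g/L.

0.2055 g/L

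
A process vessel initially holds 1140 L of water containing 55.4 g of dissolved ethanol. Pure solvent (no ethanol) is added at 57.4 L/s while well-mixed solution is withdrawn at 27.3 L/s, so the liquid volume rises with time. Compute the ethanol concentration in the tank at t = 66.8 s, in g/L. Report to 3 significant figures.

0.00699 g/L

Total volume: dV/dt = Q_in − Q_out = 30.100 L/s, so V(t) = 1140 + 30.100 t and V(66.8) = 3150.7 L.
No ethanol enters, so dm/dt = −Q_out · (m/V).
Separate: dm/m = −Q_out dt/V(t) ⇒ ln(m/m₀) = −(Q_out/(Q_in−Q_out)) ln(V/V₀).
m = m₀ (V₀/V)^(Q_out/(Q_in−Q_out)) = 55.4 × (1140/3150.7)^(0.90698) = 22.033 g.
C = m/V = 22.033/3150.7 = 0.0069932 g/L.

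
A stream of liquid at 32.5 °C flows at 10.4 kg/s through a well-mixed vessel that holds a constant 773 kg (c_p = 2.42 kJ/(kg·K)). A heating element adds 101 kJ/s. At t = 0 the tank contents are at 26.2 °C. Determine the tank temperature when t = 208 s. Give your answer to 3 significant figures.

35.9 °C

Heat balance on the well-mixed liquid: M c_p dT/dt = ṁ c_p (T_in − T) + 101.
τ = M/ṁ = 74.327 s; T_ss = T_in + Q̇/(ṁ c_p) = 32.5 + 101/(10.4·2.42) = 36.513 °C.
T approaches T_ss exponentially: T(t) = T_ss + (T₀ − T_ss) e^(−t/τ).
T(208) = 36.513 + (-10.313)·e^(−208/74.327) = 36.513 + (-10.313)·0.060905 = 35.885 °C.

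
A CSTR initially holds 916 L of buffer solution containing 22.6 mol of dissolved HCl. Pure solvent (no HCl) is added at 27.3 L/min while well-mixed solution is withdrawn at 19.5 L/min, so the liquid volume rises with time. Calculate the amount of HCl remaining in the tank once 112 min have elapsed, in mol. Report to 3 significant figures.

4.24 mol

Let m(t) be the amount of HCl. Volume: V(t) = V₀ + (Q_in − Q_out) t = 916 + 7.8000 t; V(112) = 1789.6 L.
No HCl enters, so dm/dt = −Q_out · (m/V).
dm/m = −Q_out dt/(V₀ + 7.8000 t); integrating gives ln(m/m₀) = −(Q_out/(Q_in−Q_out)) ln(V/V₀).
m = m₀ (V₀/V)^(Q_out/(Q_in−Q_out)) = 22.6 × (916/1789.6)^(2.5000) = 4.2360 mol.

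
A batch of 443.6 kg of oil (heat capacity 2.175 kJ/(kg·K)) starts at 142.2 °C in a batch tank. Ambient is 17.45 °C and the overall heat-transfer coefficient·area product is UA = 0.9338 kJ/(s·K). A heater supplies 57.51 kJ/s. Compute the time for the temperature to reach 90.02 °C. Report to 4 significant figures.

First-law balance (no shaft work): M c_p dT/dt = −UA(T − T_amb) + Q̇.
τ = M c_p/UA = 1033.23 s; T_ss = T_amb + Q̇/UA = 17.45 + 57.51/0.9338 = 79.0371 °C.
T(t) = T_ss + (T₀ − T_ss)e^(−t/τ); set T = 90.02:
t = −τ ln[(T − T_ss)/(T₀ − T_ss)] = −1033.23 · ln(0.173883) = 1807.51 s.

1808 s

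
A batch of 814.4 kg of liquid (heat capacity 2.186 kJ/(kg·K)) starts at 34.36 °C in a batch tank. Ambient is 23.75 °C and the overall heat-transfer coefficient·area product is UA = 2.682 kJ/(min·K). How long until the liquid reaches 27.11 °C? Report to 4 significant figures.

763.3 min

Heat balance on the well-mixed liquid: M c_p dT/dt = −UA(T − T_amb).
τ = M c_p/UA = 663.788 min; T_ss = T_amb = 23.7500 °C.
T(t) = T_ss + (T₀ − T_ss)e^(−t/τ); set T = 27.11:
t = −τ ln[(T − T_ss)/(T₀ − T_ss)] = −663.788 · ln(0.316682) = 763.260 min.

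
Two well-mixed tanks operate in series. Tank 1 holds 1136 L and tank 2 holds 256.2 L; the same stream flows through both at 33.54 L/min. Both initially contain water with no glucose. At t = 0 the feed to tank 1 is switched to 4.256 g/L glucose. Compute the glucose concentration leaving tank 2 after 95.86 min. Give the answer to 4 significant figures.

Each tank obeys Vᵢ dCᵢ/dt = Q(Cᵢ₋₁ − Cᵢ), so τᵢ = Vᵢ/Q.
τ₁ = 1136/33.54 = 33.8700 min; τ₂ = 256.2/33.54 = 7.63864 min.
Tank 1: C₁ = C_in(1 − e^(−t/τ₁)). Tank 2 (τ₁ ≠ τ₂): C₂ = C_in[1 − (τ₁ e^(−t/τ₁) − τ₂ e^(−t/τ₂))/(τ₁ − τ₂)].
At t = 95.86: e^(−t/τ₁) = 0.0589991, e^(−t/τ₂) = 3.54719e-06.
C₂ = 4.256·[1 − (33.8700·0.0589991 − 7.63864·3.54719e-06)/(26.2314)] = 4.256·0.923821 = 3.93178 g/L.

3.932 g/L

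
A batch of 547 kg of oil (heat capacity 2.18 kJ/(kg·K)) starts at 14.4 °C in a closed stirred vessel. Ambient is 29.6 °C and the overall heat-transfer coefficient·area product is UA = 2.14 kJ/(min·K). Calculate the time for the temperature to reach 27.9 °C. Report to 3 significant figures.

1220 min

First-law balance (no shaft work): M c_p dT/dt = −UA(T − T_amb).
τ = M c_p/UA = 557.22 min; T_ss = T_amb = 29.600 °C.
T(t) = T_ss + (T₀ − T_ss)e^(−t/τ); set T = 27.9:
t = −τ ln[(T − T_ss)/(T₀ − T_ss)] = −557.22 · ln(0.11184) = 1220.7 min.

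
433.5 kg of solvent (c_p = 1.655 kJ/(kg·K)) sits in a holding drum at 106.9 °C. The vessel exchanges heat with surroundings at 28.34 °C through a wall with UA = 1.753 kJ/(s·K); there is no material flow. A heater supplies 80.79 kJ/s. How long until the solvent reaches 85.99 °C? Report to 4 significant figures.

M c_p dT/dt = −UA(T − T_amb) + Q̇.
τ = M c_p/UA = 409.266 s; T_ss = T_amb + Q̇/UA = 28.34 + 80.79/1.753 = 74.4267 °C.
T(t) = T_ss + (T₀ − T_ss)e^(−t/τ); set T = 85.99:
t = −τ ln[(T − T_ss)/(T₀ − T_ss)] = −409.266 · ln(0.356086) = 422.600 s.

422.6 s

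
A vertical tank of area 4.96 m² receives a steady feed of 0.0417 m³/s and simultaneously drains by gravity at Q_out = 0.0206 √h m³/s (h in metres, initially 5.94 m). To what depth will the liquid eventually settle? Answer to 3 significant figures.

4.10 m

Level balance: A dh/dt = 0.0417 − 0.0206 √h. Setting dh/dt = 0:
Q_in = 0.0206 √h_ss ⇒ √h_ss = 0.0417/0.0206 = 2.0243.
h_ss = 2.0243² = 4.0977 m. (Since h₀ = 5.94 m > h_ss, the level will fall toward this value.)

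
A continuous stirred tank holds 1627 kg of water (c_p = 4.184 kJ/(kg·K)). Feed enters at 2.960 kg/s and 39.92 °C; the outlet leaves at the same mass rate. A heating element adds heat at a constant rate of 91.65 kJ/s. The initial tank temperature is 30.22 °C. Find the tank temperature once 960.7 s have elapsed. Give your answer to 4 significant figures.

44.34 °C

M c_p dT/dt = ṁ c_p (T_in − T) + Q̇.
τ = M/ṁ = 549.662 s; T_ss = T_in + Q̇/(ṁ c_p) = 39.92 + 91.65/(2.960·4.184) = 47.3203 °C.
This is linear first-order; T(t) = T_ss + (T₀ − T_ss) e^(−t/τ).
T(960.7) = 47.3203 + (-17.1003)·e^(−960.7/549.662) = 47.3203 + (-17.1003)·0.174157 = 44.3422 °C.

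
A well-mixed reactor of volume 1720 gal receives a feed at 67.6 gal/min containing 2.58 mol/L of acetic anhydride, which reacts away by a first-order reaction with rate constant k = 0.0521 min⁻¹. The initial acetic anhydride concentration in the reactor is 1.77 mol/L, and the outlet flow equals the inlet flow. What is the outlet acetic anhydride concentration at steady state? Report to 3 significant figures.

1.11 mol/L

V dC/dt = Q(C_in − C) − k V C.
Steady state (dC/dt = 0): C_ss = Q C_in/(Q + kV) = C_in/(1 + kV/Q).
C_ss = 67.6·2.58/(67.6 + 0.0521·1720) = 174.41/157.21 = 1.1094 mol/L.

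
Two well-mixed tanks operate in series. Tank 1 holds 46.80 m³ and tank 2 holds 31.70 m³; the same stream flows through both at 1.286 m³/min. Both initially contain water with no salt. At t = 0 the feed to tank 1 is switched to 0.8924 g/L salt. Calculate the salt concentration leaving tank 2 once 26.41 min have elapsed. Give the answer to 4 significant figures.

0.1955 g/L

Time constants: τᵢ = Vᵢ/Q for each well-mixed tank.
τ₁ = 46.80/1.286 = 36.3919 min; τ₂ = 31.70/1.286 = 24.6501 min.
Solving the cascade with C₁(0)=C₂(0)=0 gives C₂(t) = C_in[1 − (τ₁ e^(−t/τ₁) − τ₂ e^(−t/τ₂))/(τ₁ − τ₂)].
At t = 26.41: e^(−t/τ₁) = 0.483980, e^(−t/τ₂) = 0.342530.
C₂ = 0.8924·[1 − (36.3919·0.483980 − 24.6501·0.342530)/(11.7418)] = 0.8924·0.219067 = 0.195495 g/L.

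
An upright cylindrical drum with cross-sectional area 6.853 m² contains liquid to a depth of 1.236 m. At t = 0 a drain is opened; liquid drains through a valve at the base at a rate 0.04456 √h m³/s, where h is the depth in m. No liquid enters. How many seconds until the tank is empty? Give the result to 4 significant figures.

A dh/dt = −Q_out = −0.04456 √h.
∫ h^(−1/2) dh = −(0.04456/A) ∫ dt, giving 2√h = 2√h₀ − (0.04456/A) t.
Set h = 0: 2√h₀ = (0.04456/A) t_empty ⇒ t_empty = 2A√h₀/0.04456.
t_empty = 2·6.853·√1.236/0.04456 = 13.7060·1.11176/0.04456 = 341.960 s.

342.0 s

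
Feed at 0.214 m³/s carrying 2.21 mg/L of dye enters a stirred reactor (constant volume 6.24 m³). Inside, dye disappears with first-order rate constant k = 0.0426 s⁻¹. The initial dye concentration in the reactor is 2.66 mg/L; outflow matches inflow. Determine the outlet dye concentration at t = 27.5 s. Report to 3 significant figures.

1.19 mg/L

V dC/dt = Q(C_in − C) − k V C.
This is linear with rate a = Q/V + k = 0.076895 s⁻¹.
C_ss = Q C_in/(Q + kV) = 0.98565 mg/L; C(t) = C_ss + (C₀ − C_ss) e^(−a t).
C(27.5) = 0.98565 + (1.6743)·e^(−0.076895·27.5) = 0.98565 + (1.6743)·0.12068 = 1.1877 mg/L.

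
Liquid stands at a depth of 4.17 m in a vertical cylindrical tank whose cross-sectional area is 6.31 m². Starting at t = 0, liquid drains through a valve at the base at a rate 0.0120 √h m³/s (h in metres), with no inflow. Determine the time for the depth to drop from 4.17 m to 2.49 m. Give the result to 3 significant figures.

A dh/dt = −Q_out = −0.0120 √h.
This is separable: 2 d(√h)/dt = −0.0120/A, so √h = √h₀ − (0.0120/(2A)) t.
t = 2A(√h₀ − √h)/0.0120 = 2·6.31·(√4.17 − √2.49)/0.0120
  = 12.620 × (2.0421 − 1.5780) / 0.0120 = 488.06 s.

488 s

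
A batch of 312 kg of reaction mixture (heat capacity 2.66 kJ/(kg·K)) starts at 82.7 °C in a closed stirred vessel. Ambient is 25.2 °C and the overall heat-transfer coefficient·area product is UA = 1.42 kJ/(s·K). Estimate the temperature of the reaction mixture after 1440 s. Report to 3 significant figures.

Unsteady energy balance on the tank contents: M c_p dT/dt = −UA(T − T_amb).
dT/dt = (T_ss − T)/τ with T_ss = T_amb = 25.200 °C, τ = M c_p/UA = 312·2.66/1.42 = 584.45 s.
This is linear first-order; T(t) = T_ss + (T₀ − T_ss) e^(−t/τ).
T(1440) = 25.200 + (57.500)·0.085106 = 30.094 °C.

30.1 °C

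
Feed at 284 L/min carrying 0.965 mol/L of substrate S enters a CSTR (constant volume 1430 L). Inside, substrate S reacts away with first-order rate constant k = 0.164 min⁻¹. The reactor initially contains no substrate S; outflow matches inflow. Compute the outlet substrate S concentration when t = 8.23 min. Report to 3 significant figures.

V dC/dt = Q(C_in − C) − k V C.
dC/dt = (Q/V) C_in − (Q/V + k) C; effective rate a = Q/V + k = 0.19860 + 0.164 = 0.36260 min⁻¹.
C_ss = Q C_in/(Q + kV) = 0.52854 mol/L; C(t) = C_ss + (C₀ − C_ss) e^(−a t).
C(8.23) = 0.52854 + (-0.52854)·e^(−0.36260·8.23) = 0.52854 + (-0.52854)·0.050579 = 0.50181 mol/L.

0.502 mol/L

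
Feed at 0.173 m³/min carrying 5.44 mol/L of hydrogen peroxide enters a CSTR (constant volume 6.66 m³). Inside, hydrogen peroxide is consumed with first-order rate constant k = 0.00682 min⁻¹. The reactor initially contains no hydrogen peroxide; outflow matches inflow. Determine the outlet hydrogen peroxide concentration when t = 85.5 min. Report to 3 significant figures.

4.05 mol/L

V dC/dt = Q(C_in − C) − k V C.
This is linear with rate a = Q/V + k = 0.032796 min⁻¹.
C_ss = Q C_in/(Q + kV) = 4.3087 mol/L; C(t) = C_ss + (C₀ − C_ss) e^(−a t).
C(85.5) = 4.3087 + (-4.3087)·e^(−0.032796·85.5) = 4.3087 + (-4.3087)·0.060564 = 4.0478 mol/L.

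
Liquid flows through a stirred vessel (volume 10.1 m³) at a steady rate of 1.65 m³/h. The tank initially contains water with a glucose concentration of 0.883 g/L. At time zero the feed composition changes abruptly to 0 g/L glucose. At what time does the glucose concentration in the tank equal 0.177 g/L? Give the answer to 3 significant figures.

Transient balance on the dissolved component: V dC/dt = Q(C_in − C), so τ = V/Q = 6.1212 h.
C(t) = C_in + (C₀ − C_in) e^(−t/τ). Set C = 0.177 and solve for t:
e^(−t/τ) = (C − C_in)/(C₀ − C_in) = (0.177 − 0)/(0.883 − 0) = 0.20045
t = −τ ln(…) = 6.1212 × 1.6072 = 9.8379 h.

9.84 h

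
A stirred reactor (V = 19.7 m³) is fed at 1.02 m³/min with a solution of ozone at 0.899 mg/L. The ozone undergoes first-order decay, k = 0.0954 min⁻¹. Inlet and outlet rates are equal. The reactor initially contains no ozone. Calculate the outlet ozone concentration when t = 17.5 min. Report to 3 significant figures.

V dC/dt = Q(C_in − C) − k V C.
This is linear with rate a = Q/V + k = 0.14718 min⁻¹.
C_ss = Q C_in/(Q + kV) = 0.31627 mg/L; C(t) = C_ss + (C₀ − C_ss) e^(−a t).
C(17.5) = 0.31627 + (-0.31627)·e^(−0.14718·17.5) = 0.31627 + (-0.31627)·0.076109 = 0.29220 mg/L.

0.292 mg/L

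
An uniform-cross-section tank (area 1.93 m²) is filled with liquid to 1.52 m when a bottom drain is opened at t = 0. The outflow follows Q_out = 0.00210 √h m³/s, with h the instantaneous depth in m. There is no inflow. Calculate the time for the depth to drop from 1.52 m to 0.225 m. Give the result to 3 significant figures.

1390 s

With no inflow, A dh/dt = −0.00210 √h.
Separate and integrate: 2(√h − √h₀) = −(0.00210/A) t.
t = 2A(√h₀ − √h)/0.00210 = 2·1.93·(√1.52 − √0.225)/0.00210
  = 3.8600 × (1.2329 − 0.47434) / 0.00210 = 1394.3 s.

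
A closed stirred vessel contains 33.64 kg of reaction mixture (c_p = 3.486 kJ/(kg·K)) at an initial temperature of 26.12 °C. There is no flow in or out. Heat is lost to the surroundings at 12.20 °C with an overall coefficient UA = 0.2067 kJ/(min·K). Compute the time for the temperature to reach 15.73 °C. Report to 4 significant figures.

778.4 min

Lumped-capacitance energy balance: M c_p dT/dt = UA(T_amb − T).
τ = M c_p/UA = 567.339 min; T_ss = T_amb = 12.2000 °C.
T(t) = T_ss + (T₀ − T_ss)e^(−t/τ); set T = 15.73:
t = −τ ln[(T − T_ss)/(T₀ − T_ss)] = −567.339 · ln(0.253592) = 778.406 min.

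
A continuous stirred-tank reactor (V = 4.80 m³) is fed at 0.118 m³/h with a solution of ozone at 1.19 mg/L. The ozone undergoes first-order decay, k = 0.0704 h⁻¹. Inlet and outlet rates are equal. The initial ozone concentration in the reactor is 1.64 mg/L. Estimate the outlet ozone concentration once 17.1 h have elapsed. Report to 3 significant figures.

Accumulation = in − out − consumed: V dC/dt = Q C_in − Q C − k V C.
dC/dt = (Q/V) C_in − (Q/V + k) C; effective rate a = Q/V + k = 0.024583 + 0.0704 = 0.094983 h⁻¹.
C_ss = Q C_in/(Q + kV) = 0.30799 mg/L; C(t) = C_ss + (C₀ − C_ss) e^(−a t).
C(17.1) = 0.30799 + (1.3320)·e^(−0.094983·17.1) = 0.30799 + (1.3320)·0.19707 = 0.57049 mg/L.

0.570 mg/L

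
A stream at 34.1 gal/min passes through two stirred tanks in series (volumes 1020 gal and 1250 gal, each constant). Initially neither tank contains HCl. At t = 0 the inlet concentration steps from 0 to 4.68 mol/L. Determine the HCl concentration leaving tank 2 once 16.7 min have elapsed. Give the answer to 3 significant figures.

0.428 mol/L

Each tank obeys Vᵢ dCᵢ/dt = Q(Cᵢ₋₁ − Cᵢ), so τᵢ = Vᵢ/Q.
τ₁ = 1020/34.1 = 29.912 min; τ₂ = 1250/34.1 = 36.657 min.
Solving the cascade with C₁(0)=C₂(0)=0 gives C₂(t) = C_in[1 − (τ₁ e^(−t/τ₁) − τ₂ e^(−t/τ₂))/(τ₁ − τ₂)].
At t = 16.7: e^(−t/τ₁) = 0.57218, e^(−t/τ₂) = 0.63408.
C₂ = 4.68·[1 − (29.912·0.57218 − 36.657·0.63408)/(-6.7449)] = 4.68·0.091387 = 0.42769 mol/L.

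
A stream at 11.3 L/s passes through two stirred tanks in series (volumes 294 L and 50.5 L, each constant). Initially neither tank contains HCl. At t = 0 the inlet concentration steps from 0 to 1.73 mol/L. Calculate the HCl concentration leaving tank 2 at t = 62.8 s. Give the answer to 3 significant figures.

1.54 mol/L

Time constants: τᵢ = Vᵢ/Q for each well-mixed tank.
τ₁ = 294/11.3 = 26.018 s; τ₂ = 50.5/11.3 = 4.4690 s.
Solving the cascade with C₁(0)=C₂(0)=0 gives C₂(t) = C_in[1 − (τ₁ e^(−t/τ₁) − τ₂ e^(−t/τ₂))/(τ₁ − τ₂)].
At t = 62.8: e^(−t/τ₁) = 0.089480, e^(−t/τ₂) = 7.8918e-07.
C₂ = 1.73·[1 − (26.018·0.089480 − 4.4690·7.8918e-07)/(21.549)] = 1.73·0.89196 = 1.5431 mol/L.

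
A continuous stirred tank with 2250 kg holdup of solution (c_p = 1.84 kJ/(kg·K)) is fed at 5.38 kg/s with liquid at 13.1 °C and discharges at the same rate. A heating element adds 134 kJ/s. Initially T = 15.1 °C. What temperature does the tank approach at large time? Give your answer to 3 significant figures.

26.6 °C

First-law balance (no shaft work): M c_p dT/dt = ṁ c_p (T_in − T) + 134.
At steady state dT/dt = 0 ⇒ T_ss = T_in + Q̇/(ṁ c_p) = 13.1 + 134/(5.38·1.84) = 26.636 °C.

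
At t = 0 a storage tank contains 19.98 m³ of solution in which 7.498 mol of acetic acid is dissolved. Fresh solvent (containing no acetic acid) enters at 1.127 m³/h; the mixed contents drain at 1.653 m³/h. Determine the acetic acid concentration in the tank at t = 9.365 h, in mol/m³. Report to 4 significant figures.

Let m(t) be the amount of acetic acid. Volume: V(t) = V₀ + (Q_in − Q_out) t = 19.98 − 0.526000 t; V(9.365) = 15.0540 m³.
No acetic acid enters, so dm/dt = −Q_out · (m/V).
dm/m = −Q_out dt/(V₀ − 0.526000 t); integrating gives ln(m/m₀) = −(Q_out/(Q_in−Q_out)) ln(V/V₀).
m = m₀ (V₀/V)^(Q_out/(Q_in−Q_out)) = 7.498 × (19.98/15.0540)^(-3.14259) = 3.08025 mol.
C = m/V = 3.08025/15.0540 = 0.204613 mol/m³.

0.2046 mol/m³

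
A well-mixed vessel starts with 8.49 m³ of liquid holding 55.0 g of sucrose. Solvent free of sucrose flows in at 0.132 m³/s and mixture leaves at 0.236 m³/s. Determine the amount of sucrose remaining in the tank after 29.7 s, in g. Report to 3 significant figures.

19.7 g

Let m(t) be the amount of sucrose. Volume: V(t) = V₀ + (Q_in − Q_out) t = 8.49 − 0.10400 t; V(29.7) = 5.4012 m³.
No sucrose enters, so dm/dt = −Q_out · (m/V).
dm/m = −Q_out dt/(V₀ − 0.10400 t); integrating gives ln(m/m₀) = −(Q_out/(Q_in−Q_out)) ln(V/V₀).
m = m₀ (V₀/V)^(Q_out/(Q_in−Q_out)) = 55.0 × (8.49/5.4012)^(-2.2692) = 19.708 g.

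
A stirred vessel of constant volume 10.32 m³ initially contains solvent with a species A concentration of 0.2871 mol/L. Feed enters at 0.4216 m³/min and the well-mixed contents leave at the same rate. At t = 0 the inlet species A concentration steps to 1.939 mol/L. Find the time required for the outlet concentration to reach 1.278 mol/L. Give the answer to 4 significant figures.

Unsteady species balance (constant V, well mixed): V dC/dt = Q(C_in − C), so τ = V/Q = 24.4782 min.
C(t) = C_in + (C₀ − C_in) e^(−t/τ). Set C = 1.278 and solve for t:
e^(−t/τ) = (C − C_in)/(C₀ − C_in) = (1.278 − 1.939)/(0.2871 − 1.939) = 0.400145
t = −τ ln(…) = 24.4782 × 0.915928 = 22.4202 min.

22.42 min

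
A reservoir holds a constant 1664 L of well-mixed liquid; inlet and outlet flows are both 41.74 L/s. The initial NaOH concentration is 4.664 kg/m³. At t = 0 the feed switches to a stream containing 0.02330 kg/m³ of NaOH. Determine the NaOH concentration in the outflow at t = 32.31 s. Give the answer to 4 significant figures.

2.087 kg/m³

Transient balance on the dissolved component: V dC/dt = Q(C_in − C).
So dC/dt = (C_in − C)/τ with τ = V/Q = 1664/41.74 = 39.8658 s.
Integrating: C(t) = C_in + (C₀ − C_in) e^(−t/τ).
C(32.31) = 0.02330 + (4.664 − 0.02330)·e^(−32.31/39.8658) = 0.02330 + (4.64070)·0.444650 = 2.08679 kg/m³.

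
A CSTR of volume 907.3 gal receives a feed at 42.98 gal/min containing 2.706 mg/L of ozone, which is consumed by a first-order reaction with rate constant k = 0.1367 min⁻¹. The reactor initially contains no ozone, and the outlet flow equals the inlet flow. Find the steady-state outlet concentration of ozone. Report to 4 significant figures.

Species balance: V dC/dt = Q C_in − Q C − k V C.
Steady state (dC/dt = 0): C_ss = Q C_in/(Q + kV) = C_in/(1 + kV/Q).
C_ss = 42.98·2.706/(42.98 + 0.1367·907.3) = 116.304/167.008 = 0.696397 mg/L.

0.6964 mg/L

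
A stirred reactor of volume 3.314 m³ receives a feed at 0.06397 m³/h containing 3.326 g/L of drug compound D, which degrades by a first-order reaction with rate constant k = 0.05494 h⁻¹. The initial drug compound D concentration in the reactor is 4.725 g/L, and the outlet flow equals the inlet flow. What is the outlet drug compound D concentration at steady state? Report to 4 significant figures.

0.8648 g/L

V dC/dt = Q(C_in − C) − k V C.
Steady state (dC/dt = 0): C_ss = Q C_in/(Q + kV) = C_in/(1 + kV/Q).
C_ss = 0.06397·3.326/(0.06397 + 0.05494·3.314) = 0.212764/0.246041 = 0.864751 g/L.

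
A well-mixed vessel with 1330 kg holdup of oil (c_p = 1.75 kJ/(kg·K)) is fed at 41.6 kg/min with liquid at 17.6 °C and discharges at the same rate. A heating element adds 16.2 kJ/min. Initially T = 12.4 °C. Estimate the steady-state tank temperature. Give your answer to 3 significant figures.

17.8 °C

M c_p dT/dt = ṁ c_p (T_in − T) + Q̇.
At steady state dT/dt = 0 ⇒ T_ss = T_in + Q̇/(ṁ c_p) = 17.6 + 16.2/(41.6·1.75) = 17.823 °C.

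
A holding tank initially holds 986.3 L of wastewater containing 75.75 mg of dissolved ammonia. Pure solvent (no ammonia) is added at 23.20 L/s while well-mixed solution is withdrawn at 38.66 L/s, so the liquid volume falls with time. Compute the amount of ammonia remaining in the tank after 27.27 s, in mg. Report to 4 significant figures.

Total volume: dV/dt = Q_in − Q_out = -15.4600 L/s, so V(t) = 986.3 − 15.4600 t and V(27.27) = 564.706 L.
No ammonia enters, so dm/dt = −Q_out · (m/V).
Separate: dm/m = −Q_out dt/V(t) ⇒ ln(m/m₀) = −(Q_out/(Q_in−Q_out)) ln(V/V₀).
m = m₀ (V₀/V)^(Q_out/(Q_in−Q_out)) = 75.75 × (986.3/564.706)^(-2.50065) = 18.7827 mg.

18.78 mg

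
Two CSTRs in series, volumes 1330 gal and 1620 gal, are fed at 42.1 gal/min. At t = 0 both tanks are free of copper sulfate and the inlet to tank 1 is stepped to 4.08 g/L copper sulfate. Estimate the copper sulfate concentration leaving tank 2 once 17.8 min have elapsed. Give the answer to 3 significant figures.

0.381 g/L

Time constants: τᵢ = Vᵢ/Q for each well-mixed tank.
τ₁ = 1330/42.1 = 31.591 min; τ₂ = 1620/42.1 = 38.480 min.
Solving the cascade with C₁(0)=C₂(0)=0 gives C₂(t) = C_in[1 − (τ₁ e^(−t/τ₁) − τ₂ e^(−t/τ₂))/(τ₁ − τ₂)].
At t = 17.8: e^(−t/τ₁) = 0.56925, e^(−t/τ₂) = 0.62966.
C₂ = 4.08·[1 − (31.591·0.56925 − 38.480·0.62966)/(-6.8884)] = 4.08·0.093284 = 0.38060 g/L.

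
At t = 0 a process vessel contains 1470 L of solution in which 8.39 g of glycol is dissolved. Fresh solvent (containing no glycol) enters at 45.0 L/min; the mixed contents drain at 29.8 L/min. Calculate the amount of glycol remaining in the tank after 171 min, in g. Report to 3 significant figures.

1.14 g

Total volume: dV/dt = Q_in − Q_out = 15.200 L/min, so V(t) = 1470 + 15.200 t and V(171) = 4069.2 L.
Species balance (pure solvent in): dm/dt = −Q_out · m/V(t).
Separate: dm/m = −Q_out dt/V(t) ⇒ ln(m/m₀) = −(Q_out/(Q_in−Q_out)) ln(V/V₀).
m = m₀ (V₀/V)^(Q_out/(Q_in−Q_out)) = 8.39 × (1470/4069.2)^(1.9605) = 1.1398 g.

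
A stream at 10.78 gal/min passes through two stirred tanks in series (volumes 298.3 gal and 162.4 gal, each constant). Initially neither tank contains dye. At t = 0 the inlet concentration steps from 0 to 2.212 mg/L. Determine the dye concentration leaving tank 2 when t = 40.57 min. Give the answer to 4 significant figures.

1.270 mg/L

Time constants: τᵢ = Vᵢ/Q for each well-mixed tank.
τ₁ = 298.3/10.78 = 27.6716 min; τ₂ = 162.4/10.78 = 15.0649 min.
Tank 1: C₁ = C_in(1 − e^(−t/τ₁)). Tank 2 (τ₁ ≠ τ₂): C₂ = C_in[1 − (τ₁ e^(−t/τ₁) − τ₂ e^(−t/τ₂))/(τ₁ − τ₂)].
At t = 40.57: e^(−t/τ₁) = 0.230819, e^(−t/τ₂) = 0.0676770.
C₂ = 2.212·[1 − (27.6716·0.230819 − 15.0649·0.0676770)/(12.6067)] = 2.212·0.574228 = 1.27019 mg/L.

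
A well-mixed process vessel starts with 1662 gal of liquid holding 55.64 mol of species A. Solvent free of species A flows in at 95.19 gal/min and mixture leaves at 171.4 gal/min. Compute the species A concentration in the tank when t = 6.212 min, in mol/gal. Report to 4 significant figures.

0.02202 mol/gal

Total volume: dV/dt = Q_in − Q_out = -76.2100 gal/min, so V(t) = 1662 − 76.2100 t and V(6.212) = 1188.58 gal.
No species A enters, so dm/dt = −Q_out · (m/V).
dm/m = −Q_out dt/(V₀ − 76.2100 t); integrating gives ln(m/m₀) = −(Q_out/(Q_in−Q_out)) ln(V/V₀).
m = m₀ (V₀/V)^(Q_out/(Q_in−Q_out)) = 55.64 × (1662/1188.58)^(-2.24905) = 26.1772 mol.
C = m/V = 26.1772/1188.58 = 0.0220238 mol/gal.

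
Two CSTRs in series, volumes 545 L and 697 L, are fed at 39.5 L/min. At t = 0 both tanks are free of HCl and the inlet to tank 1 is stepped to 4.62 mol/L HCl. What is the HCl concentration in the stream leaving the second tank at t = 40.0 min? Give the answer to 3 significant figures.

3.34 mol/L

Time constants: τᵢ = Vᵢ/Q for each well-mixed tank.
τ₁ = 545/39.5 = 13.797 min; τ₂ = 697/39.5 = 17.646 min.
Solving the cascade with C₁(0)=C₂(0)=0 gives C₂(t) = C_in[1 − (τ₁ e^(−t/τ₁) − τ₂ e^(−t/τ₂))/(τ₁ − τ₂)].
At t = 40.0: e^(−t/τ₁) = 0.055074, e^(−t/τ₂) = 0.10364.
C₂ = 4.62·[1 − (13.797·0.055074 − 17.646·0.10364)/(-3.8481)] = 4.62·0.72224 = 3.3367 mol/L.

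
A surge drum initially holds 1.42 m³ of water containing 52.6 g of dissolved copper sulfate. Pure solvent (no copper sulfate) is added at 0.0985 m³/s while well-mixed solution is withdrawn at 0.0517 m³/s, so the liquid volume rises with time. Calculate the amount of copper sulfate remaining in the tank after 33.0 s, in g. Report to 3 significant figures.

Let m(t) be the amount of copper sulfate. Volume: V(t) = V₀ + (Q_in − Q_out) t = 1.42 + 0.046800 t; V(33.0) = 2.9644 m³.
Species balance (pure solvent in): dm/dt = −Q_out · m/V(t).
Separate: dm/m = −Q_out dt/V(t) ⇒ ln(m/m₀) = −(Q_out/(Q_in−Q_out)) ln(V/V₀).
m = m₀ (V₀/V)^(Q_out/(Q_in−Q_out)) = 52.6 × (1.42/2.9644)^(1.1047) = 23.328 g.

23.3 g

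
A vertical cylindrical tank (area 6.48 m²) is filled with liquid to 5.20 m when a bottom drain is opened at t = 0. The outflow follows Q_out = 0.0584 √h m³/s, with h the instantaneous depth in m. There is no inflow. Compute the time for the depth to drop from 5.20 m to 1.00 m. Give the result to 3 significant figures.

284 s

A dh/dt = −Q_out = −0.0584 √h.
Separate and integrate: 2(√h − √h₀) = −(0.0584/A) t.
t = 2A(√h₀ − √h)/0.0584 = 2·6.48·(√5.20 − √1.00)/0.0584
  = 12.960 × (2.2804 − 1.0000) / 0.0584 = 284.13 s.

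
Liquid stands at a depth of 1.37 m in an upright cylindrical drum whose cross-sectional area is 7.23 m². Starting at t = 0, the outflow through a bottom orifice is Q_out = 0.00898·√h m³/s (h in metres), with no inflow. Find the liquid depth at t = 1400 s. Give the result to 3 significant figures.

Volume balance on the tank: A dh/dt = −0.00898 √h.
∫ h^(−1/2) dh = −(0.00898/A) ∫ dt, giving 2√h = 2√h₀ − (0.00898/A) t.
√h = √1.37 − 0.00898·1400/(2·7.23) = 1.1705 − 0.86943 = 0.30104.
h = 0.30104² = 0.090623 m.

0.0906 m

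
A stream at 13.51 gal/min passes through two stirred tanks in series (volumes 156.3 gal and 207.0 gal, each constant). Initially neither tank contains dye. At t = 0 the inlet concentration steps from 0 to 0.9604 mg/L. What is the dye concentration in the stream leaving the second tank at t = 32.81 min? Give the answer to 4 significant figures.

Time constants: τᵢ = Vᵢ/Q for each well-mixed tank.
τ₁ = 156.3/13.51 = 11.5692 min; τ₂ = 207.0/13.51 = 15.3220 min.
Solving the cascade with C₁(0)=C₂(0)=0 gives C₂(t) = C_in[1 − (τ₁ e^(−t/τ₁) − τ₂ e^(−t/τ₂))/(τ₁ − τ₂)].
At t = 32.81: e^(−t/τ₁) = 0.0586612, e^(−t/τ₂) = 0.117494.
C₂ = 0.9604·[1 − (11.5692·0.0586612 − 15.3220·0.117494)/(-3.75278)] = 0.9604·0.701134 = 0.673369 mg/L.

0.6734 mg/L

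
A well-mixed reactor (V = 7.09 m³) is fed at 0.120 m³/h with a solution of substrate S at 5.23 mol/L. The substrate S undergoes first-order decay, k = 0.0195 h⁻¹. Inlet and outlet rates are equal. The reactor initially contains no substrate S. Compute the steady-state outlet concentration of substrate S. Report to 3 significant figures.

V dC/dt = Q(C_in − C) − k V C.
Steady state (dC/dt = 0): C_ss = Q C_in/(Q + kV) = C_in/(1 + kV/Q).
C_ss = 0.120·5.23/(0.120 + 0.0195·7.09) = 0.62760/0.25826 = 2.4302 mol/L.

2.43 mol/L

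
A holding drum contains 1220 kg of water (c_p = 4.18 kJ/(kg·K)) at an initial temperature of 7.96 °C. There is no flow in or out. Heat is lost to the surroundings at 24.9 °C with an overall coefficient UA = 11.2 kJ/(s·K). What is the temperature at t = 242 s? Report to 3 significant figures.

14.9 °C

Lumped-capacitance energy balance: M c_p dT/dt = UA(T_amb − T).
dT/dt = (T_ss − T)/τ with T_ss = T_amb = 24.900 °C, τ = M c_p/UA = 1220·4.18/11.2 = 455.32 s.
Integrating: T(t) = T_ss + (T₀ − T_ss) e^(−t/τ).
T(242) = 24.900 + (-16.940)·0.58773 = 14.944 °C.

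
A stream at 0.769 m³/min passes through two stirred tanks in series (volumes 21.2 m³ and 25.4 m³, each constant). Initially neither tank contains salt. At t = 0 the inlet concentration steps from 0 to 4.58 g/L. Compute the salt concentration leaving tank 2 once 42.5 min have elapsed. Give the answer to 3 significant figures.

Species balance on tank i: dCᵢ/dt = (Cᵢ₋₁ − Cᵢ)/τᵢ with τᵢ = Vᵢ/Q.
τ₁ = 21.2/0.769 = 27.568 min; τ₂ = 25.4/0.769 = 33.030 min.
Solving the cascade with C₁(0)=C₂(0)=0 gives C₂(t) = C_in[1 − (τ₁ e^(−t/τ₁) − τ₂ e^(−t/τ₂))/(τ₁ − τ₂)].
At t = 42.5: e^(−t/τ₁) = 0.21403, e^(−t/τ₂) = 0.27618.
C₂ = 4.58·[1 − (27.568·0.21403 − 33.030·0.27618)/(-5.4616)] = 4.58·0.41014 = 1.8784 g/L.

1.88 g/L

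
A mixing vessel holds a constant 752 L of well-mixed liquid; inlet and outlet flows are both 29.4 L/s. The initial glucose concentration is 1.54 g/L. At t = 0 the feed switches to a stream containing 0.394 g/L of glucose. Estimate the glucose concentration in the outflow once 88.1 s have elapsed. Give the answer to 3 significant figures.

0.431 g/L

Unsteady species balance (constant V, well mixed): V dC/dt = Q(C_in − C).
Time constant τ = V/Q = 752/29.4 = 25.578 s.
Integrating: C(t) = C_in + (C₀ − C_in) e^(−t/τ).
C(88.1) = 0.394 + (1.54 − 0.394)·e^(−88.1/25.578) = 0.394 + (1.1460)·0.031926 = 0.43059 g/L.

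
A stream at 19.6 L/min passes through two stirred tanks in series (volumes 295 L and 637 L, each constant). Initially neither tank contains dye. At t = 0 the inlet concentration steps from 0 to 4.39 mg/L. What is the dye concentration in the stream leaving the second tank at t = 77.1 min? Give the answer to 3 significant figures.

3.65 mg/L

Species balance on tank i: dCᵢ/dt = (Cᵢ₋₁ − Cᵢ)/τᵢ with τᵢ = Vᵢ/Q.
τ₁ = 295/19.6 = 15.051 min; τ₂ = 637/19.6 = 32.500 min.
Solving the cascade with C₁(0)=C₂(0)=0 gives C₂(t) = C_in[1 − (τ₁ e^(−t/τ₁) − τ₂ e^(−t/τ₂))/(τ₁ − τ₂)].
At t = 77.1: e^(−t/τ₁) = 0.0059606, e^(−t/τ₂) = 0.093265.
C₂ = 4.39·[1 − (15.051·0.0059606 − 32.500·0.093265)/(-17.449)] = 4.39·0.83143 = 3.6500 mg/L.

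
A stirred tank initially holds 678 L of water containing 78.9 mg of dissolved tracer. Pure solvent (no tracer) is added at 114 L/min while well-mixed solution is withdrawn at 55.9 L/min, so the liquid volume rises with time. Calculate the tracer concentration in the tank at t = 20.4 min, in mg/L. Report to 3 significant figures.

0.0160 mg/L

Let m(t) be the amount of tracer. Volume: V(t) = V₀ + (Q_in − Q_out) t = 678 + 58.100 t; V(20.4) = 1863.2 L.
No tracer enters, so dm/dt = −Q_out · (m/V).
dm/m = −Q_out dt/(V₀ + 58.100 t); integrating gives ln(m/m₀) = −(Q_out/(Q_in−Q_out)) ln(V/V₀).
m = m₀ (V₀/V)^(Q_out/(Q_in−Q_out)) = 78.9 × (678/1863.2)^(0.96213) = 29.831 mg.
C = m/V = 29.831/1863.2 = 0.016010 mg/L.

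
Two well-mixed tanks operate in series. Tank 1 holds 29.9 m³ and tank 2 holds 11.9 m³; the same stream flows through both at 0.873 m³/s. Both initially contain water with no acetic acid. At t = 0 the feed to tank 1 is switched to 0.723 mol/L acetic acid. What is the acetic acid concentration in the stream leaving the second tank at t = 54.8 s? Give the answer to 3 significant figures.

0.489 mol/L

Species balance on tank i: dCᵢ/dt = (Cᵢ₋₁ − Cᵢ)/τᵢ with τᵢ = Vᵢ/Q.
τ₁ = 29.9/0.873 = 34.250 s; τ₂ = 11.9/0.873 = 13.631 s.
Tank 1: C₁ = C_in(1 − e^(−t/τ₁)). Tank 2 (τ₁ ≠ τ₂): C₂ = C_in[1 − (τ₁ e^(−t/τ₁) − τ₂ e^(−t/τ₂))/(τ₁ − τ₂)].
At t = 54.8: e^(−t/τ₁) = 0.20189, e^(−t/τ₂) = 0.017949.
C₂ = 0.723·[1 − (34.250·0.20189 − 13.631·0.017949)/(20.619)] = 0.723·0.67650 = 0.48911 mol/L.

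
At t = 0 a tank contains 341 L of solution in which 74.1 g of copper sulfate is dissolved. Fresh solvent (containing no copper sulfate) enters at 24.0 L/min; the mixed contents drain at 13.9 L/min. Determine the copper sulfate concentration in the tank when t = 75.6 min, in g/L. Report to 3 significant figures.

0.0133 g/L

Let m(t) be the amount of copper sulfate. Volume: V(t) = V₀ + (Q_in − Q_out) t = 341 + 10.100 t; V(75.6) = 1104.6 L.
No copper sulfate enters, so dm/dt = −Q_out · (m/V).
Separate: dm/m = −Q_out dt/V(t) ⇒ ln(m/m₀) = −(Q_out/(Q_in−Q_out)) ln(V/V₀).
m = m₀ (V₀/V)^(Q_out/(Q_in−Q_out)) = 74.1 × (341/1104.6)^(1.3762) = 14.701 g.
C = m/V = 14.701/1104.6 = 0.013309 g/L.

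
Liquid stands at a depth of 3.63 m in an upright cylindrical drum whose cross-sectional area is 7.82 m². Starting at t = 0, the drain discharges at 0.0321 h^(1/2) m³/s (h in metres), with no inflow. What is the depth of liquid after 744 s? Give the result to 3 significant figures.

0.143 m

Mass balance (ρ constant): A dh/dt = −0.0321 √h.
∫ h^(−1/2) dh = −(0.0321/A) ∫ dt, giving 2√h = 2√h₀ − (0.0321/A) t.
√h = √3.63 − 0.0321·744/(2·7.82) = 1.9053 − 1.5270 = 0.37825.
h = 0.37825² = 0.14307 m.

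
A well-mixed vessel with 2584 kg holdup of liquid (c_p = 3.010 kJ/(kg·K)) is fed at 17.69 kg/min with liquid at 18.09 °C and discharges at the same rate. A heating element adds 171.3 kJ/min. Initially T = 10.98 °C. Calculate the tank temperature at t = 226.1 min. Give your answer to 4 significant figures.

Unsteady energy balance on the tank contents: M c_p dT/dt = ṁ c_p (T_in − T) + 171.3.
Rearrange: dT/dt = (T_ss − T)/τ with τ = M/ṁ = 146.071 min and T_ss = T_in + Q̇/(ṁ c_p) = 21.3071 °C.
Integrating: T(t) = T_ss + (T₀ − T_ss) e^(−t/τ).
T(226.1) = 21.3071 + (-10.3271)·e^(−226.1/146.071) = 21.3071 + (-10.3271)·0.212699 = 19.1105 °C.

19.11 °C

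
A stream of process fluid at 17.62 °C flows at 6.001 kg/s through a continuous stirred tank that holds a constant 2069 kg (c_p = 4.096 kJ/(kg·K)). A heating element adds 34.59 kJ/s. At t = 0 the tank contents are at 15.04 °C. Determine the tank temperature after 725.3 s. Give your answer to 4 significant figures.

18.54 °C

M c_p dT/dt = ṁ c_p (T_in − T) + Q̇.
τ = M/ṁ = 344.776 s; T_ss = T_in + Q̇/(ṁ c_p) = 17.62 + 34.59/(6.001·4.096) = 19.0272 °C.
Integrating: T(t) = T_ss + (T₀ − T_ss) e^(−t/τ).
T(725.3) = 19.0272 + (-3.98724)·e^(−725.3/344.776) = 19.0272 + (-3.98724)·0.122006 = 18.5408 °C.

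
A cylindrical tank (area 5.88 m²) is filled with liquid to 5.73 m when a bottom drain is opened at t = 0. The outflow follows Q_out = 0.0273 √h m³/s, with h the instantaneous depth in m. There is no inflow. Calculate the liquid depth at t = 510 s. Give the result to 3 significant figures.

1.46 m

With no inflow, A dh/dt = −0.0273 √h.
This is separable: 2 d(√h)/dt = −0.0273/A, so √h = √h₀ − (0.0273/(2A)) t.
√h = √5.73 − 0.0273·510/(2·5.88) = 2.3937 − 1.1839 = 1.2098.
h = 1.2098² = 1.4636 m.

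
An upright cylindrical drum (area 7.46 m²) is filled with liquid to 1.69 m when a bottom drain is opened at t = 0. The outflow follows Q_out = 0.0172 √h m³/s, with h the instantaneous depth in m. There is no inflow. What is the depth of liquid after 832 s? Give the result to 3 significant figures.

0.116 m

A dh/dt = −Q_out = −0.0172 √h.
Separate and integrate: 2(√h − √h₀) = −(0.0172/A) t.
√h = √1.69 − 0.0172·832/(2·7.46) = 1.3000 − 0.95914 = 0.34086.
h = 0.34086² = 0.11618 m.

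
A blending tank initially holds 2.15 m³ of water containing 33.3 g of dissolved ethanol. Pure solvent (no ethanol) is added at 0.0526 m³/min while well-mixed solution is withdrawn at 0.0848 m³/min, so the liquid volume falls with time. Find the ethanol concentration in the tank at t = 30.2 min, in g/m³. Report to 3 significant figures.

Total volume: dV/dt = Q_in − Q_out = -0.032200 m³/min, so V(t) = 2.15 − 0.032200 t and V(30.2) = 1.1776 m³.
Solute balance: dm/dt = 0 − Q_out C = −Q_out m/V(t).
dm/m = −Q_out dt/(V₀ − 0.032200 t); integrating gives ln(m/m₀) = −(Q_out/(Q_in−Q_out)) ln(V/V₀).
m = m₀ (V₀/V)^(Q_out/(Q_in−Q_out)) = 33.3 × (2.15/1.1776)^(-2.6335) = 6.8217 g.
C = m/V = 6.8217/1.1776 = 5.7931 g/m³.

5.79 g/m³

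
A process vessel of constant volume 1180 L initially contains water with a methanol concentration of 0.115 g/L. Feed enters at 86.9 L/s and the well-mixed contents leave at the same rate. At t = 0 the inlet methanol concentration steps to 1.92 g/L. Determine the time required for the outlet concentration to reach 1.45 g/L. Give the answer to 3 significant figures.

Accumulation = in − out for the solute gives V dC/dt = Q(C_in − C), so τ = V/Q = 13.579 s.
C(t) = C_in + (C₀ − C_in) e^(−t/τ). Set C = 1.45 and solve for t:
e^(−t/τ) = (C − C_in)/(C₀ − C_in) = (1.45 − 1.92)/(0.115 − 1.92) = 0.26039
t = −τ ln(…) = 13.579 × 1.3456 = 18.271 s.

18.3 s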